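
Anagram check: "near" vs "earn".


Word 1: "near" → sorted: aenr
Word 2: "earn" → sorted: aenr
Same letters? aenr == aenr
Anagram = Yes


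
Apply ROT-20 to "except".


Word: "except"
Shift: 20
Each letter → (letter + shift) mod 26:
  'e' (4) + 20 = 24 → 'y'
  'x' (23) + 20 = 17 → 'r'
  'c' (2) + 20 = 22 → 'w'
  'e' (4) + 20 = 24 → 'y'
  'p' (15) + 20 = 9 → 'j'
  't' (19) + 20 = 13 → 'n'
Result = "yrwyjn"


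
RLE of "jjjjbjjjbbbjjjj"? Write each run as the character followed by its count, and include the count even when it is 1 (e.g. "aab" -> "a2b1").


String: "jjjjbjjjbbbjjjj"
Scanning for consecutive runs:
  'j' x 4
  'b' x 1
  'j' x 3
  'b' x 3
  'j' x 4
RLE = "j4b1j3b3j4"


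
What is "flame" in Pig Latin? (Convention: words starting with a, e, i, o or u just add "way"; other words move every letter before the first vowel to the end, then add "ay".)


Word: "flame"
Starts with consonant(s) → move to end, add 'ay'
Consonant cluster: "fl"
Pig Latin = "ameflay"


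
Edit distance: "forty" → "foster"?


Word 1: "forty" (length 5)
Word 2: "foster" (length 6)
One optimal edit sequence (insert/delete/substitute each cost 1):
  1. keep 'f'
  2. keep 'o'
  3. substitute 'r' -> 's'  (+1)
  4. keep 't'
  5. insert 'e'  (+1)
  6. substitute 'y' -> 'r'  (+1)
Total edit operations: 3
Edit distance = 3


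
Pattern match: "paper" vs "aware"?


Pattern of "paper": [0, 1, 0, 2, 3]
Pattern of "aware": [0, 1, 0, 2, 3]
Patterns match
Same pattern = Yes


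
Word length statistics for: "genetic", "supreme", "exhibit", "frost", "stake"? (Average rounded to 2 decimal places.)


Lengths: "genetic"=7, "supreme"=7, "exhibit"=7, "frost"=5, "stake"=5
Sum = 31, Count = 5
Average = 31/5 = 6.20
= avg=6.20, min=5, max=7


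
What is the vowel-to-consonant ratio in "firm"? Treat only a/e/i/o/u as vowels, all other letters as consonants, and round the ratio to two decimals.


Word: "firm"
Vowels (a,e,i,o,u): 1
Consonants: 3
Ratio = 1/3
= 0.33


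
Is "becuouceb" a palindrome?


Word: "becuouceb"
Reversed: "becuouceb"
Forward == Backward? becuouceb == becuouceb
Palindrome = Yes


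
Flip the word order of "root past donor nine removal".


Original: "root past donor nine removal"
Words (1..n): root | past | donor | nine | removal
Reversed (n..1): removal | nine | donor | past | root
Result = "removal nine donor past root"


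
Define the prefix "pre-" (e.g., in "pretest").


Prefix: pre-
As in: pretest -> pre- + test
Meaning = before


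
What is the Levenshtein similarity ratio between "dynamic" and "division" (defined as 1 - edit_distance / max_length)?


Word 1: "dynamic" (length 7)
Word 2: "division" (length 8)
One optimal edit sequence:
  1. keep 'd'
  2. substitute 'y' -> 'i'  (+1)
  3. substitute 'n' -> 'v'  (+1)
  4. substitute 'a' -> 'i'  (+1)
  5. substitute 'm' -> 's'  (+1)
  6. keep 'i'
  7. insert 'o'  (+1)
  8. substitute 'c' -> 'n'  (+1)
Edit distance = 6
Max length = max(7, 8) = 8
Similarity = 1 - 6/8
= 0.2500


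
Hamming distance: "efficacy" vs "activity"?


Comparing character by character (same length = 8):
  Pos 0: 'e' vs 'a' !=
  Pos 1: 'f' vs 'c' !=
  Pos 2: 'f' vs 't' !=
  Pos 3: 'i' vs 'i' =
  Pos 4: 'c' vs 'v' !=
  Pos 5: 'a' vs 'i' !=
  Pos 6: 'c' vs 't' !=
  Pos 7: 'y' vs 'y' =
Hamming distance = 6


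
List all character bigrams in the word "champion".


Word: "champion" (length 8)
Number of bigrams = 8 - 2 + 1 = 7
  Position 0: "ch"
  Position 1: "ha"
  Position 2: "am"
  Position 3: "mp"
  Position 4: "pi"
  Position 5: "io"
  Position 6: "on"
Bigrams = "ch", "ha", "am", "mp", "pi", "io", "on"


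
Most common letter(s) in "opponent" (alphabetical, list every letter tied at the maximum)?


Word: "opponent"
Letter counts:
  'e': 1
  'n': 2
  'o': 2
  'p': 2
  't': 1
Maximum count = 2
Most frequent = 'n', 'o', 'p' (2 times each)


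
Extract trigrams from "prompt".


Word: "prompt" (length 6)
Number of trigrams = 6 - 3 + 1 = 4
  Position 0: "pro"
  Position 1: "rom"
  Position 2: "omp"
  Position 3: "mpt"
Trigrams = "pro", "rom", "omp", "mpt"


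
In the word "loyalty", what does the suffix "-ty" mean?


Suffix: -ty
As in: loyalty -> loyal + -ty
Meaning = quality of


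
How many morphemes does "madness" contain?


Word: "madness"
Morphemes: mad + -ness
Each morpheme carries meaning
= 2 morphemes


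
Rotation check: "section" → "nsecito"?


Word: "section", Candidate: "nsecito"
Method: check if candidate is substring of word+word
"sectionsection" contains "nsecito"? No
Is rotation = No


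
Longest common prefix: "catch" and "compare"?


Word 1: "catch"
Word 2: "compare"
Comparing from start:
  Pos 0: 'c' == 'c'
  Pos 1: 'a' != 'o' (stop)
LCP = "c" (length 1)


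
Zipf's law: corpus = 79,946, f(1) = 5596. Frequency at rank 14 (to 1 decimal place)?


Zipf's law: f(r) = f(1) / r
f(1) = 5596
f(14) = 5596 / 14
= 399.7 occurrences


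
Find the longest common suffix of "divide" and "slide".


Word 1: "divide"
Word 2: "slide"
Comparing from end:
  Pos -1: 'e' == 'e'
  Pos -2: 'd' == 'd'
  Pos -3: 'i' == 'i'
  Pos -4: 'v' != 'l' (stop)
LCS = "ide" (length 3)


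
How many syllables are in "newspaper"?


Word: "newspaper"
Syllable breakdown: news · pa · per
Counting: 3 parts
= 3 syllables


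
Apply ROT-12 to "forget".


Word: "forget"
Shift: 12
Each letter → (letter + shift) mod 26:
  'f' (5) + 12 = 17 → 'r'
  'o' (14) + 12 = 0 → 'a'
  'r' (17) + 12 = 3 → 'd'
  'g' (6) + 12 = 18 → 's'
  'e' (4) + 12 = 16 → 'q'
  't' (19) + 12 = 5 → 'f'
Result = "radsqf"


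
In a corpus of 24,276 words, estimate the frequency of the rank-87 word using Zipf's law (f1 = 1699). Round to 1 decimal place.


Zipf's law: f(r) = f(1) / r
f(1) = 1699
f(87) = 1699 / 87
= 19.5 occurrences


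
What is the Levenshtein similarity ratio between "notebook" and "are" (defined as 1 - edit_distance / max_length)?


Word 1: "notebook" (length 8)
Word 2: "are" (length 3)
One optimal edit sequence:
  1. delete 'n'  (+1)
  2. substitute 'o' -> 'a'  (+1)
  3. substitute 't' -> 'r'  (+1)
  4. keep 'e'
  5. delete 'b'  (+1)
  6. delete 'o'  (+1)
  7. delete 'o'  (+1)
  8. delete 'k'  (+1)
Edit distance = 7
Max length = max(8, 3) = 8
Similarity = 1 - 7/8
= 0.1250


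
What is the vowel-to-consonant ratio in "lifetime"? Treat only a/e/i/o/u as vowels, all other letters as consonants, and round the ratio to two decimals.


Word: "lifetime"
Vowels (a,e,i,o,u): 4
Consonants: 4
Ratio = 4/4
= 1.00


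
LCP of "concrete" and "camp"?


Word 1: "concrete"
Word 2: "camp"
Comparing from start:
  Pos 0: 'c' == 'c'
  Pos 1: 'o' != 'a' (stop)
LCP = "c" (length 1)


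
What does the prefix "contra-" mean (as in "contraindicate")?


Prefix: contra-
As in: contraindicate -> contra- + indicate
Meaning = against


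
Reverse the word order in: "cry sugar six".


Original: "cry sugar six"
Words (1..n): cry | sugar | six
Reversed (n..1): six | sugar | cry
Result = "six sugar cry"


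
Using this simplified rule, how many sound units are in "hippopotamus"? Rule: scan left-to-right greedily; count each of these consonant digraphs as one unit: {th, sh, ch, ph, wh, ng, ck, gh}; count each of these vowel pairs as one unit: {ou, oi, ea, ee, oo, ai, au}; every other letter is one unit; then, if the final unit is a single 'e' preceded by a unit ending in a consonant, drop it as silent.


Word: "hippopotamus" (12 letters)
Left-to-right scan:
  1. 'h' (letter)
  2. 'i' (letter)
  3. 'p' (letter)
  4. 'p' (letter)
  5. 'o' (letter)
  6. 'p' (letter)
  7. 'o' (letter)
  8. 't' (letter)
  9. 'a' (letter)
  10. 'm' (letter)
  11. 'u' (letter)
  12. 's' (letter)
Units from scan: 12
Sound units = 12 units


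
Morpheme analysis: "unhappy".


Word: "unhappy"
Morphemes: un- | happy
Each morpheme carries meaning
= 2 morphemes


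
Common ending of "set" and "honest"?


Word 1: "set"
Word 2: "honest"
Comparing from end:
  Pos -1: 't' == 't'
  Pos -2: 'e' != 's' (stop)
LCS = "t" (length 1)


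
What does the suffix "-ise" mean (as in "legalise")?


Suffix: -ise
Example: legalise (legal + -ise)
Meaning = to make


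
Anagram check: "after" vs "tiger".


Word 1: "after" → sorted: aefrt
Word 2: "tiger" → sorted: egirt
Same letters? aefrt != egirt
Anagram = No


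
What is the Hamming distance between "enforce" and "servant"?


Comparing character by character (same length = 7):
  Pos 0: 'e' vs 's' !=
  Pos 1: 'n' vs 'e' !=
  Pos 2: 'f' vs 'r' !=
  Pos 3: 'o' vs 'v' !=
  Pos 4: 'r' vs 'a' !=
  Pos 5: 'c' vs 'n' !=
  Pos 6: 'e' vs 't' !=
Hamming distance = 7


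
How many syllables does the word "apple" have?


Word: "apple"
Syllable breakdown: ap-ple
Counting: 2 parts
= 2 syllables


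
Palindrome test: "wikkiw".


Word: "wikkiw"
Reversed: "wikkiw"
Forward == Backward? wikkiw == wikkiw
Palindrome = Yes


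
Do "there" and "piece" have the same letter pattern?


Pattern of "there": [0, 1, 2, 3, 2]
Pattern of "piece": [0, 1, 2, 3, 2]
Patterns match
Same pattern = Yes


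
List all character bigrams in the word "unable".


Word: "unable" (length 6)
Number of bigrams = 6 - 2 + 1 = 5
  Position 0: "un"
  Position 1: "na"
  Position 2: "ab"
  Position 3: "bl"
  Position 4: "le"
Bigrams = "un", "na", "ab", "bl", "le"


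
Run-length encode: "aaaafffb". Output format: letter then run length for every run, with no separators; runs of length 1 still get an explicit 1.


String: "aaaafffb"
Scanning for consecutive runs:
  'a' x 4
  'f' x 3
  'b' x 1
RLE = "a4f3b1"


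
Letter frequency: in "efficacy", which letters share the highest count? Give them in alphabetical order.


Word: "efficacy"
Letter counts:
  'a': 1
  'c': 2
  'e': 1
  'f': 2
  'i': 1
  'y': 1
Maximum count = 2
Most frequent = 'c', 'f' (2 times each)


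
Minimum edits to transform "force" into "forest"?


Word 1: "force" (length 5)
Word 2: "forest" (length 6)
One optimal edit sequence (insert/delete/substitute each cost 1):
  1. keep 'f'
  2. keep 'o'
  3. keep 'r'
  4. insert 'e'  (+1)
  5. substitute 'c' -> 's'  (+1)
  6. substitute 'e' -> 't'  (+1)
Total edit operations: 3
Edit distance = 3


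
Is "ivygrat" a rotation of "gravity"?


Word: "gravity", Candidate: "ivygrat"
Method: check if candidate is substring of word+word
"gravitygravity" contains "ivygrat"? No
Is rotation = No


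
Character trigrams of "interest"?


Word: "interest" (length 8)
Number of trigrams = 8 - 3 + 1 = 6
  Position 0: "int"
  Position 1: "nte"
  Position 2: "ter"
  Position 3: "ere"
  Position 4: "res"
  Position 5: "est"
Trigrams = "int", "nte", "ter", "ere", "res", "est"


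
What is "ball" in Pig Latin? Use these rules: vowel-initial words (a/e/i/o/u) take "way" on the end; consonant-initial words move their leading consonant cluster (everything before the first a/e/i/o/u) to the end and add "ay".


Word: "ball"
Starts with consonant(s) → move to end, add 'ay'
Consonant cluster: "b"
Pig Latin = "allbay"


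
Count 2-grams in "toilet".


Word: "toilet" (length 6)
Number of 2-grams = length - 2 + 1 = 6 - 2 + 1
= 5


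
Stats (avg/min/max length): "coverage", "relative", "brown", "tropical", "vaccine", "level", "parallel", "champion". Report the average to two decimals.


Lengths: "coverage"=8, "relative"=8, "brown"=5, "tropical"=8, "vaccine"=7, "level"=5, "parallel"=8, "champion"=8
Sum = 57, Count = 8
Average = 57/8 = 7.13
= avg=7.13, min=5, max=8


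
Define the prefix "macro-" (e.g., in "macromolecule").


Prefix: macro-
Example: macromolecule = macro- + molecule
Meaning = large


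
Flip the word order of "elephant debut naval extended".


Original: "elephant debut naval extended"
Words (1..n): elephant | debut | naval | extended
Reversed (n..1): extended | naval | debut | elephant
Result = "extended naval debut elephant"


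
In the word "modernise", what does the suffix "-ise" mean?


Suffix: -ise
Example: modernise (modern + -ise)
Meaning = to make


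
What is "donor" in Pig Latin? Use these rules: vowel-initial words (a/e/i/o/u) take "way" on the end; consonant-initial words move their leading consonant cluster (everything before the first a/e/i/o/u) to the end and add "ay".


Word: "donor"
Starts with consonant(s) → move to end, add 'ay'
Consonant cluster: "d"
Pig Latin = "onorday"


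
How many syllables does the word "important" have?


Word: "important"
Syllable breakdown: im · por · tant
Counting: 3 parts
= 3 syllables


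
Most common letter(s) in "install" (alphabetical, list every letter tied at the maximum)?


Word: "install"
Letter counts:
  'a': 1
  'i': 1
  'l': 2
  'n': 1
  's': 1
  't': 1
Maximum count = 2
Most frequent = 'l' (2 times each)


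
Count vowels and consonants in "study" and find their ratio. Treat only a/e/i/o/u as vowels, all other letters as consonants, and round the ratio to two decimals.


Word: "study"
Vowels (a,e,i,o,u): 1
Consonants: 4
Ratio = 1/4
= 0.25


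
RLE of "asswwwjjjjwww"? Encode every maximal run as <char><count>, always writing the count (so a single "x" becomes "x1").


String: "asswwwjjjjwww"
Scanning for consecutive runs:
  'a' x 1
  's' x 2
  'w' x 3
  'j' x 4
  'w' x 3
RLE = "a1s2w3j4w3"


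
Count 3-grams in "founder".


Word: "founder" (length 7)
Number of 3-grams = length - 3 + 1 = 7 - 3 + 1
= 5


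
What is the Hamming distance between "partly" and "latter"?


Comparing character by character (same length = 6):
  Pos 0: 'p' vs 'l' !=
  Pos 1: 'a' vs 'a' =
  Pos 2: 'r' vs 't' !=
  Pos 3: 't' vs 't' =
  Pos 4: 'l' vs 'e' !=
  Pos 5: 'y' vs 'r' !=
Hamming distance = 4


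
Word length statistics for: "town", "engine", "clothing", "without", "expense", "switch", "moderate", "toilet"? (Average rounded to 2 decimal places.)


Lengths: "town"=4, "engine"=6, "clothing"=8, "without"=7, "expense"=7, "switch"=6, "moderate"=8, "toilet"=6
Sum = 52, Count = 8
Average = 52/8 = 6.50
= avg=6.50, min=4, max=8


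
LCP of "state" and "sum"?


Word 1: "state"
Word 2: "sum"
Comparing from start:
  Pos 0: 's' == 's'
  Pos 1: 't' != 'u' (stop)
LCP = "s" (length 1)


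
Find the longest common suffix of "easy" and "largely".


Word 1: "easy"
Word 2: "largely"
Comparing from end:
  Pos -1: 'y' == 'y'
  Pos -2: 's' != 'l' (stop)
LCS = "y" (length 1)


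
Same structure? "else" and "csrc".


Pattern of "else": [0, 1, 2, 0]
Pattern of "csrc": [0, 1, 2, 0]
Patterns match
Same pattern = Yes


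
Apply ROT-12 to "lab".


Word: "lab"
Shift: 12
Each letter → (letter + shift) mod 26:
  'l' (11) + 12 = 23 → 'x'
  'a' (0) + 12 = 12 → 'm'
  'b' (1) + 12 = 13 → 'n'
Result = "xmn"


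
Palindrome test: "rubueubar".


Word: "rubueubar"
Reversed: "rabueubur"
Forward == Backward? rubueubar != rabueubur
Palindrome = No


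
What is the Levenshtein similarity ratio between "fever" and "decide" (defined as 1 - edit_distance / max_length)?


Word 1: "fever" (length 5)
Word 2: "decide" (length 6)
One optimal edit sequence:
  1. substitute 'f' -> 'd'  (+1)
  2. keep 'e'
  3. insert 'c'  (+1)
  4. substitute 'v' -> 'i'  (+1)
  5. substitute 'e' -> 'd'  (+1)
  6. substitute 'r' -> 'e'  (+1)
Edit distance = 5
Max length = max(5, 6) = 6
Similarity = 1 - 5/6
= 0.1667


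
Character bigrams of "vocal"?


Word: "vocal" (length 5)
Number of bigrams = 5 - 2 + 1 = 4
  Position 0: "vo"
  Position 1: "oc"
  Position 2: "ca"
  Position 3: "al"
Bigrams = "vo", "oc", "ca", "al"


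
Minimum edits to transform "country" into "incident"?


Word 1: "country" (length 7)
Word 2: "incident" (length 8)
One optimal edit sequence (insert/delete/substitute each cost 1):
  1. insert 'i'  (+1)
  2. insert 'n'  (+1)
  3. keep 'c'
  4. insert 'i'  (+1)
  5. substitute 'o' -> 'd'  (+1)
  6. substitute 'u' -> 'e'  (+1)
  7. keep 'n'
  8. keep 't'
  9. delete 'r'  (+1)
  10. delete 'y'  (+1)
Total edit operations: 7
Edit distance = 7


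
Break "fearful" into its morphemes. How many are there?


Word: "fearful"
Morphemes: fear + -ful
Each morpheme carries meaning
= 2 morphemes


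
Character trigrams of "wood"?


Word: "wood" (length 4)
Number of trigrams = 4 - 3 + 1 = 2
  Position 0: "woo"
  Position 1: "ood"
Trigrams = "woo", "ood"


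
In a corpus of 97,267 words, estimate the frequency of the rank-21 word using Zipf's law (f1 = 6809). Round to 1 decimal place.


Zipf's law: f(r) = f(1) / r
f(1) = 6809
f(21) = 6809 / 21
= 324.2 occurrences


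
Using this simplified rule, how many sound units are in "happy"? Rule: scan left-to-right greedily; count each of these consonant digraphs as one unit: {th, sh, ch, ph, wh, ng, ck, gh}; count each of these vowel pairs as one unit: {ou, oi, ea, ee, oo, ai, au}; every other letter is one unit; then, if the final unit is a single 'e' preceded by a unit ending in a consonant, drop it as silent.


Word: "happy" (5 letters)
Left-to-right scan:
  [1] 'h' (letter)
  [2] 'a' (letter)
  [3] 'p' (letter)
  [4] 'p' (letter)
  [5] 'y' (letter)
Units from scan: 5
Sound units = 5 units


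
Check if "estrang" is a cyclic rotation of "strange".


Word: "strange", Candidate: "estrang"
Method: check if candidate is substring of word+word
"strangestrange" contains "estrang"? Yes
Is rotation = Yes


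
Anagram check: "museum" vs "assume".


Word 1: "museum" → sorted: emmsuu
Word 2: "assume" → sorted: aemssu
Same letters? emmsuu != aemssu
Anagram = No


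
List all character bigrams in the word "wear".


Word: "wear" (length 4)
Number of bigrams = 4 - 2 + 1 = 3
  Position 0: "we"
  Position 1: "ea"
  Position 2: "ar"
Bigrams = "we", "ea", "ar"


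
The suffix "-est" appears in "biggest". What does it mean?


Suffix: -est
Example: biggest (big + -est, with a spelling change)
Meaning = most


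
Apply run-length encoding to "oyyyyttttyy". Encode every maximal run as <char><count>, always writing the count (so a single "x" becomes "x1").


String: "oyyyyttttyy"
Scanning for consecutive runs:
  'o' x 1
  'y' x 4
  't' x 4
  'y' x 2
RLE = "o1y4t4y2"


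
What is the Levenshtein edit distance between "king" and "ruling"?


Word 1: "king" (length 4)
Word 2: "ruling" (length 6)
One optimal edit sequence (insert/delete/substitute each cost 1):
  1. insert 'r'  (+1)
  2. insert 'u'  (+1)
  3. substitute 'k' -> 'l'  (+1)
  4. keep 'i'
  5. keep 'n'
  6. keep 'g'
Total edit operations: 3
Edit distance = 3


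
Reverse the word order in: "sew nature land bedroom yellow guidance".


Original: "sew nature land bedroom yellow guidance"
Words (1..n): sew | nature | land | bedroom | yellow | guidance
Reversed (n..1): guidance | yellow | bedroom | land | nature | sew
Result = "guidance yellow bedroom land nature sew"


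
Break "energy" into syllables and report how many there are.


Word: "energy"
Syllable breakdown: en / er / gy
Counting: 3 parts
= 3 syllables


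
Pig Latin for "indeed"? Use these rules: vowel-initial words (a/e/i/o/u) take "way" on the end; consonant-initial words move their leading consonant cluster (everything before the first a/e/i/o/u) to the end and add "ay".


Word: "indeed"
Starts with vowel → add 'way'
Pig Latin = "indeedway"


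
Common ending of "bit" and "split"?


Word 1: "bit"
Word 2: "split"
Comparing from end:
  Pos -1: 't' == 't'
  Pos -2: 'i' == 'i'
  Pos -3: 'b' != 'l' (stop)
LCS = "it" (length 2)


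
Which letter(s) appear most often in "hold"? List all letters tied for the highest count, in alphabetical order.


Word: "hold"
Letter counts:
  'd': 1
  'h': 1
  'l': 1
  'o': 1
Maximum count = 1
Most frequent = 'd', 'h', 'l', 'o' (1 time each)


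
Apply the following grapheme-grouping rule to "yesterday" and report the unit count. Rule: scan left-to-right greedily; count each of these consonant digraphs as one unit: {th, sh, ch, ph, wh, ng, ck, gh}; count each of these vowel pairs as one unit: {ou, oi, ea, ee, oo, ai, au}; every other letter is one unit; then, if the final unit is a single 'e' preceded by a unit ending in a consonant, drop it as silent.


Word: "yesterday" (9 letters)
Left-to-right scan:
  1. 'y' (letter)
  2. 'e' (letter)
  3. 's' (letter)
  4. 't' (letter)
  5. 'e' (letter)
  6. 'r' (letter)
  7. 'd' (letter)
  8. 'a' (letter)
  9. 'y' (letter)
Units from scan: 9
Sound units = 9 units


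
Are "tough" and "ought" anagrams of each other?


Word 1: "tough" → sorted: ghotu
Word 2: "ought" → sorted: ghotu
Same letters? ghotu == ghotu
Anagram = Yes


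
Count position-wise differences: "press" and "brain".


Comparing character by character (same length = 5):
  Pos 0: 'p' vs 'b' !=
  Pos 1: 'r' vs 'r' =
  Pos 2: 'e' vs 'a' !=
  Pos 3: 's' vs 'i' !=
  Pos 4: 's' vs 'n' !=
Hamming distance = 4


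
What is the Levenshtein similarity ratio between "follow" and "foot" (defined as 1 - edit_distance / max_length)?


Word 1: "follow" (length 6)
Word 2: "foot" (length 4)
One optimal edit sequence:
  1. keep 'f'
  2. keep 'o'
  3. delete 'l'  (+1)
  4. delete 'l'  (+1)
  5. keep 'o'
  6. substitute 'w' -> 't'  (+1)
Edit distance = 3
Max length = max(6, 4) = 6
Similarity = 1 - 3/6
= 0.5000


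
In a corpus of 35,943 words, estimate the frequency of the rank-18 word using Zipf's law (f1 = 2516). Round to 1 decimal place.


Zipf's law: f(r) = f(1) / r
f(1) = 2516
f(18) = 2516 / 18
= 139.8 occurrences


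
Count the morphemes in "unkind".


Word: "unkind"
Morphemes: un- + kind
Each morpheme carries meaning
= 2 morphemes


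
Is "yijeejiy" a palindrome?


Word: "yijeejiy"
Reversed: "yijeejiy"
Forward == Backward? yijeejiy == yijeejiy
Palindrome = Yes


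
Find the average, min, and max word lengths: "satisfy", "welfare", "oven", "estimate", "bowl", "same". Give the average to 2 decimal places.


Lengths: "satisfy"=7, "welfare"=7, "oven"=4, "estimate"=8, "bowl"=4, "same"=4
Sum = 34, Count = 6
Average = 34/6 = 5.67
= avg=5.67, min=4, max=8


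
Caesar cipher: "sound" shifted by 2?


Word: "sound"
Shift: 2
Each letter → (letter + shift) mod 26:
  's' (18) + 2 = 20 → 'u'
  'o' (14) + 2 = 16 → 'q'
  'u' (20) + 2 = 22 → 'w'
  'n' (13) + 2 = 15 → 'p'
  'd' (3) + 2 = 5 → 'f'
Result = "uqwpf"


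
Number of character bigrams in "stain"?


Word: "stain" (length 5)
Number of 2-grams = length - 2 + 1 = 5 - 2 + 1
= 4


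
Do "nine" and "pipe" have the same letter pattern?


Pattern of "nine": [0, 1, 0, 2]
Pattern of "pipe": [0, 1, 0, 2]
Patterns match
Same pattern = Yes


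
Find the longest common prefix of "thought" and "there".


Word 1: "thought"
Word 2: "there"
Comparing from start:
  Pos 0: 't' == 't'
  Pos 1: 'h' == 'h'
  Pos 2: 'o' != 'e' (stop)
LCP = "th" (length 2)


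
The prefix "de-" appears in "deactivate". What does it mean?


Prefix: de-
Example: deactivate (de- + activate)
Meaning = remove / reverse


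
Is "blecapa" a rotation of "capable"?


Word: "capable", Candidate: "blecapa"
Method: check if candidate is substring of word+word
"capablecapable" contains "blecapa"? Yes
Is rotation = Yes


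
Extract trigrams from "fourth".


Word: "fourth" (length 6)
Number of trigrams = 6 - 3 + 1 = 4
  Position 0: "fou"
  Position 1: "our"
  Position 2: "urt"
  Position 3: "rth"
Trigrams = "fou", "our", "urt", "rth"


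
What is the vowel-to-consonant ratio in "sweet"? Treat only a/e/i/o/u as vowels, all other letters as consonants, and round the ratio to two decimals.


Word: "sweet"
Vowels (a,e,i,o,u): 2
Consonants: 3
Ratio = 2/3
= 0.67


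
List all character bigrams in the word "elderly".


Word: "elderly" (length 7)
Number of bigrams = 7 - 2 + 1 = 6
  Position 0: "el"
  Position 1: "ld"
  Position 2: "de"
  Position 3: "er"
  Position 4: "rl"
  Position 5: "ly"
Bigrams = "el", "ld", "de", "er", "rl", "ly"


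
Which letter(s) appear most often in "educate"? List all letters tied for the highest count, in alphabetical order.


Word: "educate"
Letter counts:
  'a': 1
  'c': 1
  'd': 1
  'e': 2
  't': 1
  'u': 1
Maximum count = 2
Most frequent = 'e' (2 times each)


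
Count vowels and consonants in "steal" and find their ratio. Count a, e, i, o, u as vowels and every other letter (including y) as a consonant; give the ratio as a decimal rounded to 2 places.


Word: "steal"
Vowels (a,e,i,o,u): 2
Consonants: 3
Ratio = 2/3
= 0.67


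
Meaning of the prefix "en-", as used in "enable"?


Prefix: en-
Example: enable (en- + able)
Meaning = cause to / put into


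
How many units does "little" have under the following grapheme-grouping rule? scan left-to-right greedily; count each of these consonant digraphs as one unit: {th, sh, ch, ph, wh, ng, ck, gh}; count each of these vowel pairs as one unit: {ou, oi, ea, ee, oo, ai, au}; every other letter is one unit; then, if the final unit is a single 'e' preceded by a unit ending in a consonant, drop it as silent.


Word: "little" (6 letters)
Left-to-right scan:
  1. 'l' (letter)
  2. 'i' (letter)
  3. 't' (letter)
  4. 't' (letter)
  5. 'l' (letter)
  6. 'e' (letter)
Units from scan: 6
Final unit is 'e' after a consonant -> drop as silent (-1)
Sound units = 5 units


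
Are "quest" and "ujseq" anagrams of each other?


Word 1: "quest" → sorted: eqstu
Word 2: "ujseq" → sorted: ejqsu
Same letters? eqstu != ejqsu
Anagram = No


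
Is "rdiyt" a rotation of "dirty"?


Word: "dirty", Candidate: "rdiyt"
Method: check if candidate is substring of word+word
"dirtydirty" contains "rdiyt"? No
Is rotation = No


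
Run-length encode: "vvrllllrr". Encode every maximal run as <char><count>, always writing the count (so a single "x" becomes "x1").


String: "vvrllllrr"
Scanning for consecutive runs:
  'v' x 2
  'r' x 1
  'l' x 4
  'r' x 2
RLE = "v2r1l4r2"


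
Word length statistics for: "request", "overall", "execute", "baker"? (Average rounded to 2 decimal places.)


Lengths: "request"=7, "overall"=7, "execute"=7, "baker"=5
Sum = 26, Count = 4
Average = 26/4 = 6.50
= avg=6.50, min=5, max=7


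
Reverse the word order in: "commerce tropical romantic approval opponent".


Original: "commerce tropical romantic approval opponent"
Words (1..n): commerce | tropical | romantic | approval | opponent
Reversed (n..1): opponent | approval | romantic | tropical | commerce
Result = "opponent approval romantic tropical commerce"


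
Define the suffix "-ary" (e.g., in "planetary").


Suffix: -ary
Example: planetary = planet + -ary
Meaning = relating to


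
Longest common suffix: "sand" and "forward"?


Word 1: "sand"
Word 2: "forward"
Comparing from end:
  Pos -1: 'd' == 'd'
  Pos -2: 'n' != 'r' (stop)
LCS = "d" (length 1)


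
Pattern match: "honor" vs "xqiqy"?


Pattern of "honor": [0, 1, 2, 1, 3]
Pattern of "xqiqy": [0, 1, 2, 1, 3]
Patterns match
Same pattern = Yes


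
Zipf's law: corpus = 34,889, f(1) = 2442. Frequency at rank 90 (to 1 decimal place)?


Zipf's law: f(r) = f(1) / r
f(1) = 2442
f(90) = 2442 / 90
= 27.1 occurrences


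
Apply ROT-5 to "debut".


Word: "debut"
Shift: 5
Each letter → (letter + shift) mod 26:
  'd' (3) + 5 = 8 → 'i'
  'e' (4) + 5 = 9 → 'j'
  'b' (1) + 5 = 6 → 'g'
  'u' (20) + 5 = 25 → 'z'
  't' (19) + 5 = 24 → 'y'
Result = "ijgzy"


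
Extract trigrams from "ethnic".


Word: "ethnic" (length 6)
Number of trigrams = 6 - 3 + 1 = 4
  Position 0: "eth"
  Position 1: "thn"
  Position 2: "hni"
  Position 3: "nic"
Trigrams = "eth", "thn", "hni", "nic"


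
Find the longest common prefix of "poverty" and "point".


Word 1: "poverty"
Word 2: "point"
Comparing from start:
  Pos 0: 'p' == 'p'
  Pos 1: 'o' == 'o'
  Pos 2: 'v' != 'i' (stop)
LCP = "po" (length 2)


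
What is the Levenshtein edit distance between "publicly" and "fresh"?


Word 1: "publicly" (length 8)
Word 2: "fresh" (length 5)
One optimal edit sequence (insert/delete/substitute each cost 1):
  1. delete 'p'  (+1)
  2. delete 'u'  (+1)
  3. delete 'b'  (+1)
  4. substitute 'l' -> 'f'  (+1)
  5. substitute 'i' -> 'r'  (+1)
  6. substitute 'c' -> 'e'  (+1)
  7. substitute 'l' -> 's'  (+1)
  8. substitute 'y' -> 'h'  (+1)
Total edit operations: 8
Edit distance = 8


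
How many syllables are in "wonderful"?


Word: "wonderful"
Syllable breakdown: won / der / ful
Counting: 3 parts
= 3 syllables


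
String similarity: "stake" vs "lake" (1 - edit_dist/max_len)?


Word 1: "stake" (length 5)
Word 2: "lake" (length 4)
One optimal edit sequence:
  1. delete 's'  (+1)
  2. substitute 't' -> 'l'  (+1)
  3. keep 'a'
  4. keep 'k'
  5. keep 'e'
Edit distance = 2
Max length = max(5, 4) = 5
Similarity = 1 - 2/5
= 0.6000


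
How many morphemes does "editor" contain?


Word: "editor"
Morphemes: edit + -or
Each morpheme carries meaning
= 2 morphemes


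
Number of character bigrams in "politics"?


Word: "politics" (length 8)
Number of 2-grams = length - 2 + 1 = 8 - 2 + 1
= 7


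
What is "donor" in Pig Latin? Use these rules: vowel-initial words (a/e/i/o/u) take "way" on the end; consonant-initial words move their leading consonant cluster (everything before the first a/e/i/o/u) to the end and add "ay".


Word: "donor"
Starts with consonant(s) → move to end, add 'ay'
Consonant cluster: "d"
Pig Latin = "onorday"


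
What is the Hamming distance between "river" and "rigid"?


Comparing character by character (same length = 5):
  Pos 0: 'r' vs 'r' =
  Pos 1: 'i' vs 'i' =
  Pos 2: 'v' vs 'g' !=
  Pos 3: 'e' vs 'i' !=
  Pos 4: 'r' vs 'd' !=
Hamming distance = 3


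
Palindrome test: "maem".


Word: "maem"
Reversed: "meam"
Forward == Backward? maem != meam
Palindrome = No


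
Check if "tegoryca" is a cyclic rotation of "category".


Word: "category", Candidate: "tegoryca"
Method: check if candidate is substring of word+word
"categorycategory" contains "tegoryca"? Yes
Is rotation = Yes


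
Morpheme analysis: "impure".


Word: "impure"
Morphemes: im- + pure
Each morpheme carries meaning
= 2 morphemes


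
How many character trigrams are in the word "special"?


Word: "special" (length 7)
Number of 3-grams = length - 3 + 1 = 7 - 3 + 1
= 5


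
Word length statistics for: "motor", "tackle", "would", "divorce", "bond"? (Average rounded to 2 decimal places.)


Lengths: "motor"=5, "tackle"=6, "would"=5, "divorce"=7, "bond"=4
Sum = 27, Count = 5
Average = 27/5 = 5.40
= avg=5.40, min=4, max=7


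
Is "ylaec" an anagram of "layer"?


Word 1: "layer" → sorted: aelry
Word 2: "ylaec" → sorted: acely
Same letters? aelry != acely
Anagram = No


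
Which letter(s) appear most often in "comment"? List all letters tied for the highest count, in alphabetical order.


Word: "comment"
Letter counts:
  'c': 1
  'e': 1
  'm': 2
  'n': 1
  'o': 1
  't': 1
Maximum count = 2
Most frequent = 'm' (2 times each)


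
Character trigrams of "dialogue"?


Word: "dialogue" (length 8)
Number of trigrams = 8 - 3 + 1 = 6
  Position 0: "dia"
  Position 1: "ial"
  Position 2: "alo"
  Position 3: "log"
  Position 4: "ogu"
  Position 5: "gue"
Trigrams = "dia", "ial", "alo", "log", "ogu", "gue"


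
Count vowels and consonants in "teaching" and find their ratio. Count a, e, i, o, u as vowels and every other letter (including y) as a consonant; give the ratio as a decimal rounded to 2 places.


Word: "teaching"
Vowels (a,e,i,o,u): 3
Consonants: 5
Ratio = 3/5
= 0.60


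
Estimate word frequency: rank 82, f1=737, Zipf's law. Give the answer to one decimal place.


Zipf's law: f(r) = f(1) / r
f(1) = 737
f(82) = 737 / 82
= 9.0 occurrences


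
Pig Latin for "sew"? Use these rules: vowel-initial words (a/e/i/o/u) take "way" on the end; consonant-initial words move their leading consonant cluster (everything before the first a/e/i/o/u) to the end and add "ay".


Word: "sew"
Starts with consonant(s) → move to end, add 'ay'
Consonant cluster: "s"
Pig Latin = "ewsay"


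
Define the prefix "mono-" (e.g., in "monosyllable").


Prefix: mono-
Example: monosyllable = mono- + syllable
Meaning = one


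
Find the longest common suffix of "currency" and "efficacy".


Word 1: "currency"
Word 2: "efficacy"
Comparing from end:
  Pos -1: 'y' == 'y'
  Pos -2: 'c' == 'c'
  Pos -3: 'n' != 'a' (stop)
LCS = "cy" (length 2)


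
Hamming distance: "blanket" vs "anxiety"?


Comparing character by character (same length = 7):
  Pos 0: 'b' vs 'a' !=
  Pos 1: 'l' vs 'n' !=
  Pos 2: 'a' vs 'x' !=
  Pos 3: 'n' vs 'i' !=
  Pos 4: 'k' vs 'e' !=
  Pos 5: 'e' vs 't' !=
  Pos 6: 't' vs 'y' !=
Hamming distance = 7


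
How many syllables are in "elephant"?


Word: "elephant"
Syllable breakdown: el | e | phant
Counting: 3 parts
= 3 syllables


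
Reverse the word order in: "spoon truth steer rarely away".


Original: "spoon truth steer rarely away"
Words (1..n): spoon | truth | steer | rarely | away
Reversed (n..1): away | rarely | steer | truth | spoon
Result = "away rarely steer truth spoon"


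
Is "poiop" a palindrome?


Word: "poiop"
Reversed: "poiop"
Forward == Backward? poiop == poiop
Palindrome = Yes


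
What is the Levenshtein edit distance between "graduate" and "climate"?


Word 1: "graduate" (length 8)
Word 2: "climate" (length 7)
One optimal edit sequence (insert/delete/substitute each cost 1):
  1. delete 'g'  (+1)
  2. substitute 'r' -> 'c'  (+1)
  3. substitute 'a' -> 'l'  (+1)
  4. substitute 'd' -> 'i'  (+1)
  5. substitute 'u' -> 'm'  (+1)
  6. keep 'a'
  7. keep 't'
  8. keep 'e'
Total edit operations: 5
Edit distance = 5


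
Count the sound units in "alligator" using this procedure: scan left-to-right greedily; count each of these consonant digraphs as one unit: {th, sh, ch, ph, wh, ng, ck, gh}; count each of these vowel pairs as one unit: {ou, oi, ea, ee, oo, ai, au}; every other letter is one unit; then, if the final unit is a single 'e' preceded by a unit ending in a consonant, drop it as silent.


Word: "alligator" (9 letters)
Left-to-right scan:
  [1] 'a' (letter)
  [2] 'l' (letter)
  [3] 'l' (letter)
  [4] 'i' (letter)
  [5] 'g' (letter)
  [6] 'a' (letter)
  [7] 't' (letter)
  [8] 'o' (letter)
  [9] 'r' (letter)
Units from scan: 9
Sound units = 9 units


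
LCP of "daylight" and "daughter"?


Word 1: "daylight"
Word 2: "daughter"
Comparing from start:
  Pos 0: 'd' == 'd'
  Pos 1: 'a' == 'a'
  Pos 2: 'y' != 'u' (stop)
LCP = "da" (length 2)


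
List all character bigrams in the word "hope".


Word: "hope" (length 4)
Number of bigrams = 4 - 2 + 1 = 3
  Position 0: "ho"
  Position 1: "op"
  Position 2: "pe"
Bigrams = "ho", "op", "pe"


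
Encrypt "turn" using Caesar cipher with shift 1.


Word: "turn"
Shift: 1
Each letter → (letter + shift) mod 26:
  't' (19) + 1 = 20 → 'u'
  'u' (20) + 1 = 21 → 'v'
  'r' (17) + 1 = 18 → 's'
  'n' (13) + 1 = 14 → 'o'
Result = "uvso"


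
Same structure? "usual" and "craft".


Pattern of "usual": [0, 1, 0, 2, 3]
Pattern of "craft": [0, 1, 2, 3, 4]
Patterns do not match
Same pattern = No


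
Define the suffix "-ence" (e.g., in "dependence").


Suffix: -ence
Example: dependence (depend + -ence)
Meaning = state of


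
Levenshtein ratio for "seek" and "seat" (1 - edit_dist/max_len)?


Word 1: "seek" (length 4)
Word 2: "seat" (length 4)
One optimal edit sequence:
  1. keep 's'
  2. keep 'e'
  3. substitute 'e' -> 'a'  (+1)
  4. substitute 'k' -> 't'  (+1)
Edit distance = 2
Max length = max(4, 4) = 4
Similarity = 1 - 2/4
= 0.5000


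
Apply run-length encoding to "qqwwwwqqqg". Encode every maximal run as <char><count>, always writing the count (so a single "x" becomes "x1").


String: "qqwwwwqqqg"
Scanning for consecutive runs:
  'q' x 2
  'w' x 4
  'q' x 3
  'g' x 1
RLE = "q2w4q3g1"


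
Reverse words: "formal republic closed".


Original: "formal republic closed"
Words (1..n): formal | republic | closed
Reversed (n..1): closed | republic | formal
Result = "closed republic formal"


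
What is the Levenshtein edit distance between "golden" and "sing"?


Word 1: "golden" (length 6)
Word 2: "sing" (length 4)
One optimal edit sequence (insert/delete/substitute each cost 1):
  1. delete 'g'  (+1)
  2. delete 'o'  (+1)
  3. substitute 'l' -> 's'  (+1)
  4. substitute 'd' -> 'i'  (+1)
  5. substitute 'e' -> 'n'  (+1)
  6. substitute 'n' -> 'g'  (+1)
Total edit operations: 6
Edit distance = 6


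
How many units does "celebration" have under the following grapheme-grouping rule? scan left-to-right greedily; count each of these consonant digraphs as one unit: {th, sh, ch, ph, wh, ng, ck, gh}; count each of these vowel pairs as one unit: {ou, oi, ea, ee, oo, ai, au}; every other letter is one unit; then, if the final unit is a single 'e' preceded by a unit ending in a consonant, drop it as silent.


Word: "celebration" (11 letters)
Left-to-right scan:
  1. 'c' (letter)
  2. 'e' (letter)
  3. 'l' (letter)
  4. 'e' (letter)
  5. 'b' (letter)
  6. 'r' (letter)
  7. 'a' (letter)
  8. 't' (letter)
  9. 'i' (letter)
  10. 'o' (letter)
  11. 'n' (letter)
Units from scan: 11
Sound units = 11 units


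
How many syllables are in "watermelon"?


Word: "watermelon"
Syllable breakdown: wa | ter | mel | on
Counting: 4 parts
= 4 syllables


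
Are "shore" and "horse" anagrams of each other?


Word 1: "shore" → sorted: ehors
Word 2: "horse" → sorted: ehors
Same letters? ehors == ehors
Anagram = Yes


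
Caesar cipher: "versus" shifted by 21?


Word: "versus"
Shift: 21
Each letter → (letter + shift) mod 26:
  'v' (21) + 21 = 16 → 'q'
  'e' (4) + 21 = 25 → 'z'
  'r' (17) + 21 = 12 → 'm'
  's' (18) + 21 = 13 → 'n'
  'u' (20) + 21 = 15 → 'p'
  's' (18) + 21 = 13 → 'n'
Result = "qzmnpn"


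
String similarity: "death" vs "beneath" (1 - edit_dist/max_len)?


Word 1: "death" (length 5)
Word 2: "beneath" (length 7)
One optimal edit sequence:
  1. insert 'b'  (+1)
  2. insert 'e'  (+1)
  3. substitute 'd' -> 'n'  (+1)
  4. keep 'e'
  5. keep 'a'
  6. keep 't'
  7. keep 'h'
Edit distance = 3
Max length = max(5, 7) = 7
Similarity = 1 - 3/7
= 0.5714


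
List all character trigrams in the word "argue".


Word: "argue" (length 5)
Number of trigrams = 5 - 3 + 1 = 3
  Position 0: "arg"
  Position 1: "rgu"
  Position 2: "gue"
Trigrams = "arg", "rgu", "gue"


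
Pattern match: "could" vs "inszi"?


Pattern of "could": [0, 1, 2, 3, 4]
Pattern of "inszi": [0, 1, 2, 3, 0]
Patterns do not match
Same pattern = No


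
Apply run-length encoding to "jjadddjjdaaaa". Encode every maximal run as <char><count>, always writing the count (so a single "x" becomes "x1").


String: "jjadddjjdaaaa"
Scanning for consecutive runs:
  'j' x 2
  'a' x 1
  'd' x 3
  'j' x 2
  'd' x 1
  'a' x 4
RLE = "j2a1d3j2d1a4"


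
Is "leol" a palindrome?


Word: "leol"
Reversed: "loel"
Forward == Backward? leol != loel
Palindrome = No


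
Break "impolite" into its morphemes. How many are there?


Word: "impolite"
Morphemes: im- + polite
Each morpheme carries meaning
= 2 morphemes


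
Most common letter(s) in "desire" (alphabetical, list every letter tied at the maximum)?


Word: "desire"
Letter counts:
  'd': 1
  'e': 2
  'i': 1
  'r': 1
  's': 1
Maximum count = 2
Most frequent = 'e' (2 times each)


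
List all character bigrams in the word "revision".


Word: "revision" (length 8)
Number of bigrams = 8 - 2 + 1 = 7
  Position 0: "re"
  Position 1: "ev"
  Position 2: "vi"
  Position 3: "is"
  Position 4: "si"
  Position 5: "io"
  Position 6: "on"
Bigrams = "re", "ev", "vi", "is", "si", "io", "on"


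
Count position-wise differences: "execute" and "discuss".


Comparing character by character (same length = 7):
  Pos 0: 'e' vs 'd' !=
  Pos 1: 'x' vs 'i' !=
  Pos 2: 'e' vs 's' !=
  Pos 3: 'c' vs 'c' =
  Pos 4: 'u' vs 'u' =
  Pos 5: 't' vs 's' !=
  Pos 6: 'e' vs 's' !=
Hamming distance = 5
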